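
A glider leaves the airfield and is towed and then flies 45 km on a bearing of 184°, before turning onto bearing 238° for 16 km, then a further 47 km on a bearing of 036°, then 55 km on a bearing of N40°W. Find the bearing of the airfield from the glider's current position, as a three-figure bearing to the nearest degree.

Leg 1 (184°, 45 km): east 45 sin 184° = -3.14, north 45 cos 184° = -44.89
Leg 2 (238°, 16 km): east 16 sin 238° = -13.57, north 16 cos 238° = -8.48
Leg 3 (036°, 47 km): east 47 sin 36° = 27.63, north 47 cos 36° = 38.02
Leg 4 (N40°W, 55 km): east 55 sin 320° = -35.35, north 55 cos 320° = 42.13
Net displacement: -24.44 east, 26.79 north. Direction back to start is (24.44, -26.79): bearing = atan2(24.44, -26.79) mod 360° = 137.63° ≈ 138°.

138°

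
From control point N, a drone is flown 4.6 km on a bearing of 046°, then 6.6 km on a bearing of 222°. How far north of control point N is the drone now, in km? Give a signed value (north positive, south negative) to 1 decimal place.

Leg 1 (046°, 4.6 km): east 4.6 sin 46° = 3.31, north 4.6 cos 46° = 3.20
Leg 2 (222°, 6.6 km): east 6.6 sin 222° = -4.42, north 6.6 cos 222° = -4.90
Net north component: -1.71 km.

-1.7 km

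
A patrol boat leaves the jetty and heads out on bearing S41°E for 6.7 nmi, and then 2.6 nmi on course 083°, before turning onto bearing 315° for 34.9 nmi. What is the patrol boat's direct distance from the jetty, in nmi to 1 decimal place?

26.7 nmi

Leg 1 (S41°E, 6.7 nmi): east 6.7 sin 139° = 4.40, north 6.7 cos 139° = -5.06
Leg 2 (083°, 2.6 nmi): east 2.6 sin 83° = 2.58, north 2.6 cos 83° = 0.32
Leg 3 (315°, 34.9 nmi): east 34.9 sin 315° = -24.68, north 34.9 cos 315° = 24.68
Net: -17.70 east, 19.94 north. Distance = √((-17.70)² + (19.94)²) = 26.663 nmi.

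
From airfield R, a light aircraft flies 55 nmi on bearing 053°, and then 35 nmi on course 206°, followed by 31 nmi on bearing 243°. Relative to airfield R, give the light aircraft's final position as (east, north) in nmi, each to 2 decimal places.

Leg 1 (053°, 55 nmi): east 55 sin 53° = 43.92, north 55 cos 53° = 33.10
Leg 2 (206°, 35 nmi): east 35 sin 206° = -15.34, north 35 cos 206° = -31.46
Leg 3 (243°, 31 nmi): east 31 sin 243° = -27.62, north 31 cos 243° = -14.07
Summing: 0.96 nmi east, -12.43 nmi north → (0.96, -12.43).

(0.96, -12.43)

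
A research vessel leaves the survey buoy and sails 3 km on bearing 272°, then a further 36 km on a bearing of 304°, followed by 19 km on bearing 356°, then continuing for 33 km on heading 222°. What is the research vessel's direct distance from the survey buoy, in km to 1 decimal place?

Leg 1 (272°, 3 km): east 3 sin 272° = -3.00, north 3 cos 272° = 0.10
Leg 2 (304°, 36 km): east 36 sin 304° = -29.85, north 36 cos 304° = 20.13
Leg 3 (356°, 19 km): east 19 sin 356° = -1.33, north 19 cos 356° = 18.95
Leg 4 (222°, 33 km): east 33 sin 222° = -22.08, north 33 cos 222° = -24.52
Net: -56.25 east, 14.67 north. Distance = √((-56.25)² + (14.67)²) = 58.131 km.

58.1 km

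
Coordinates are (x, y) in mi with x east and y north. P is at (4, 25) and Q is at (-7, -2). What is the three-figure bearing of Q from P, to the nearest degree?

Δeast = -7 − 4 = -11.00; Δnorth = -2 − 25 = -27.00.
Bearing = atan2(Δeast, Δnorth) mod 360° = 202.17° ≈ 202°.

202°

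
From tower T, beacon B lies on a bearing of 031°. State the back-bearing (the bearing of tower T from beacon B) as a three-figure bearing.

211°

Back-bearing = 031° + 180° = 211°.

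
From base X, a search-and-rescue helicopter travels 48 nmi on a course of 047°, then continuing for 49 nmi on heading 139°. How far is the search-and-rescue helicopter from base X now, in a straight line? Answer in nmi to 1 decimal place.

Leg 1 (047°, 48 nmi): east 48 sin 47° = 35.10, north 48 cos 47° = 32.74
Leg 2 (139°, 49 nmi): east 49 sin 139° = 32.15, north 49 cos 139° = -36.98
Net: 67.25 east, -4.24 north. Distance = √((67.25)² + (-4.24)²) = 67.386 nmi.

67.4 nmi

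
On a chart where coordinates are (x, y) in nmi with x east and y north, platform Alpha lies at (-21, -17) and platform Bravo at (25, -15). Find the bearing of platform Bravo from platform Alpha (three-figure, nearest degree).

088°

Δeast = 25 − -21 = 46.00; Δnorth = -15 − -17 = 2.00.
Bearing = atan2(Δeast, Δnorth) mod 360° = 87.51° ≈ 088°.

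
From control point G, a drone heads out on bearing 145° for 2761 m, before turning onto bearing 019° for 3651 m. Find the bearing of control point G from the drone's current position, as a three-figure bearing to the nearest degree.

Leg 1 (145°, 2761 m): east 2761 sin 145° = 1583.64, north 2761 cos 145° = -2261.68
Leg 2 (019°, 3651 m): east 3651 sin 19° = 1188.65, north 3651 cos 19° = 3452.09
Net displacement: 2772.29 east, 1190.41 north. Direction back to start is (-2772.29, -1190.41): bearing = atan2(-2772.29, -1190.41) mod 360° = 246.76° ≈ 247°.

247°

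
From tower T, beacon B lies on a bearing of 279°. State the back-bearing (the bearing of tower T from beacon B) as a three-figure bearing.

099°

Back-bearing = 279° − 180° = 099°.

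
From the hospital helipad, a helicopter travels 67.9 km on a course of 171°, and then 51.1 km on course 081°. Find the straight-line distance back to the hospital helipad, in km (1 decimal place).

Leg 1 (171°, 67.9 km): east 67.9 sin 171° = 10.62, north 67.9 cos 171° = -67.06
Leg 2 (081°, 51.1 km): east 51.1 sin 81° = 50.47, north 51.1 cos 81° = 7.99
Net: 61.09 east, -59.07 north. Distance = √((61.09)² + (-59.07)²) = 84.980 km.

85.0 km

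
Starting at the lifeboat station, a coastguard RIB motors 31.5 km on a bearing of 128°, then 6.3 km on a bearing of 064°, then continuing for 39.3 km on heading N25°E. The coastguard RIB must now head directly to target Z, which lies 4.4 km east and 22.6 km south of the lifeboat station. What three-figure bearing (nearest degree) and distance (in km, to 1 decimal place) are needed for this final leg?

Leg 1 (128°, 31.5 km): east 31.5 sin 128° = 24.82, north 31.5 cos 128° = -19.39
Leg 2 (064°, 6.3 km): east 6.3 sin 64° = 5.66, north 6.3 cos 64° = 2.76
Leg 3 (N25°E, 39.3 km): east 39.3 sin 25° = 16.61, north 39.3 cos 25° = 35.62
Current position: (47.09, 18.99). Target: (4.4, -22.6). Remaining: Δeast = -42.69, Δnorth = -41.59.
Bearing = atan2(-42.69, -41.59) mod 360° = 225.75°; distance = √((-42.69)² + (-41.59)²) = 59.600 km.

226°, 59.6 km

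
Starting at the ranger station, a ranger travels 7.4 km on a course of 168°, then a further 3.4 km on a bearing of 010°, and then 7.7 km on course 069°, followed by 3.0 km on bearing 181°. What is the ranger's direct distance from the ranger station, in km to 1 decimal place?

10.1 km

Leg 1 (168°, 7.4 km): east 7.4 sin 168° = 1.54, north 7.4 cos 168° = -7.24
Leg 2 (010°, 3.4 km): east 3.4 sin 10° = 0.59, north 3.4 cos 10° = 3.35
Leg 3 (069°, 7.7 km): east 7.7 sin 69° = 7.19, north 7.7 cos 69° = 2.76
Leg 4 (181°, 3.0 km): east 3.0 sin 181° = -0.05, north 3.0 cos 181° = -3.00
Net: 9.27 east, -4.13 north. Distance = √((9.27)² + (-4.13)²) = 10.144 km.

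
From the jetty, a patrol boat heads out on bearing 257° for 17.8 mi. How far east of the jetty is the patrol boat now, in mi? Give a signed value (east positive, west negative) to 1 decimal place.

-17.3 mi

Leg 1 (257°, 17.8 mi): east 17.8 sin 257° = -17.34, north 17.8 cos 257° = -4.00
Net east component: -17.34 mi.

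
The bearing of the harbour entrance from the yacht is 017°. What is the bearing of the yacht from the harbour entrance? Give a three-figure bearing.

197°

Back-bearing = 017° + 180° = 197°.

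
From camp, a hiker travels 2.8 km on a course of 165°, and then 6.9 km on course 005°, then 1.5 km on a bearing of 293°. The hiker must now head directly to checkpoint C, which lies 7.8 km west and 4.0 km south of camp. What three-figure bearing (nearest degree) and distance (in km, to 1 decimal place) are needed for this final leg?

Leg 1 (165°, 2.8 km): east 2.8 sin 165° = 0.72, north 2.8 cos 165° = -2.70
Leg 2 (005°, 6.9 km): east 6.9 sin 5° = 0.60, north 6.9 cos 5° = 6.87
Leg 3 (293°, 1.5 km): east 1.5 sin 293° = -1.38, north 1.5 cos 293° = 0.59
Current position: (-0.05, 4.76). Target: (-7.8, -4.0). Remaining: Δeast = -7.75, Δnorth = -8.76.
Bearing = atan2(-7.75, -8.76) mod 360° = 221.50°; distance = √((-7.75)² + (-8.76)²) = 11.689 km.

221°, 11.7 km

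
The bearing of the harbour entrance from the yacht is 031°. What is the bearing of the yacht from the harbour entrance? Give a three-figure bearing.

Back-bearing = 031° + 180° = 211°.

211°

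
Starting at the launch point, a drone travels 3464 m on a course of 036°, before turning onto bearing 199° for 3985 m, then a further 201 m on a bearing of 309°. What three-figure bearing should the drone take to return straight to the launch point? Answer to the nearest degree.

Leg 1 (036°, 3464 m): east 3464 sin 36° = 2036.09, north 3464 cos 36° = 2802.43
Leg 2 (199°, 3985 m): east 3985 sin 199° = -1297.39, north 3985 cos 199° = -3767.89
Leg 3 (309°, 201 m): east 201 sin 309° = -156.21, north 201 cos 309° = 126.49
Net displacement: 582.49 east, -838.96 north. Direction back to start is (-582.49, 838.96): bearing = atan2(-582.49, 838.96) mod 360° = 325.23° ≈ 325°.

325°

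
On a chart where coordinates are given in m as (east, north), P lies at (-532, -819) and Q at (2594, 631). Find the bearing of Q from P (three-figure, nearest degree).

065°

Δeast = 2594 − -532 = 3126.00; Δnorth = 631 − -819 = 1450.00.
Bearing = atan2(Δeast, Δnorth) mod 360° = 65.12° ≈ 065°.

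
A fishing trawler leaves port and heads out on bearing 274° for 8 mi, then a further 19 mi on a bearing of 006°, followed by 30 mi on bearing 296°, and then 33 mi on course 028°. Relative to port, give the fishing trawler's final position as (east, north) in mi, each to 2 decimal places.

(-17.47, 61.74)

Leg 1 (274°, 8 mi): east 8 sin 274° = -7.98, north 8 cos 274° = 0.56
Leg 2 (006°, 19 mi): east 19 sin 6° = 1.99, north 19 cos 6° = 18.90
Leg 3 (296°, 30 mi): east 30 sin 296° = -26.96, north 30 cos 296° = 13.15
Leg 4 (028°, 33 mi): east 33 sin 28° = 15.49, north 33 cos 28° = 29.14
Summing: -17.47 mi east, 61.74 mi north → (-17.47, 61.74).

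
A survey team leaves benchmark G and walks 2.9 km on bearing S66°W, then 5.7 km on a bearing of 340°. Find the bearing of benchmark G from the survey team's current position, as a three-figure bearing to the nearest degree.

Leg 1 (S66°W, 2.9 km): east 2.9 sin 246° = -2.65, north 2.9 cos 246° = -1.18
Leg 2 (340°, 5.7 km): east 5.7 sin 340° = -1.95, north 5.7 cos 340° = 5.36
Net displacement: -4.60 east, 4.18 north. Direction back to start is (4.60, -4.18): bearing = atan2(4.60, -4.18) mod 360° = 132.25° ≈ 132°.

132°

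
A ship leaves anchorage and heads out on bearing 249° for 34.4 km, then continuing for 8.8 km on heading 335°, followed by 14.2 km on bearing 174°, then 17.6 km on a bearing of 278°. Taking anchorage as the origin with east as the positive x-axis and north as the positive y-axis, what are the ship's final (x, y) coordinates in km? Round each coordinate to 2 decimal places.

Leg 1 (249°, 34.4 km): east 34.4 sin 249° = -32.12, north 34.4 cos 249° = -12.33
Leg 2 (335°, 8.8 km): east 8.8 sin 335° = -3.72, north 8.8 cos 335° = 7.98
Leg 3 (174°, 14.2 km): east 14.2 sin 174° = 1.48, north 14.2 cos 174° = -14.12
Leg 4 (278°, 17.6 km): east 17.6 sin 278° = -17.43, north 17.6 cos 278° = 2.45
Summing: -51.78 km east, -16.03 km north → (-51.78, -16.03).

(-51.78, -16.03)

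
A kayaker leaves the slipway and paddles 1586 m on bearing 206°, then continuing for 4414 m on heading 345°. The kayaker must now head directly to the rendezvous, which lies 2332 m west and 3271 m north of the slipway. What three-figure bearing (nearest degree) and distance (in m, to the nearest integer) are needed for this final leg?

311°, 657 m

Leg 1 (206°, 1586 m): east 1586 sin 206° = -695.26, north 1586 cos 206° = -1425.49
Leg 2 (345°, 4414 m): east 4414 sin 345° = -1142.43, north 4414 cos 345° = 4263.60
Current position: (-1837.68, 2838.11). Target: (-2332, 3271). Remaining: Δeast = -494.32, Δnorth = 432.89.
Bearing = atan2(-494.32, 432.89) mod 360° = 311.21°; distance = √((-494.32)² + (432.89)²) = 657.071 m.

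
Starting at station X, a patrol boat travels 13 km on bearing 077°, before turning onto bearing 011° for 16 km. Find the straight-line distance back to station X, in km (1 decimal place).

24.4 km

Leg 1 (077°, 13 km): east 13 sin 77° = 12.67, north 13 cos 77° = 2.92
Leg 2 (011°, 16 km): east 16 sin 11° = 3.05, north 16 cos 11° = 15.71
Net: 15.72 east, 18.63 north. Distance = √((15.72)² + (18.63)²) = 24.376 km.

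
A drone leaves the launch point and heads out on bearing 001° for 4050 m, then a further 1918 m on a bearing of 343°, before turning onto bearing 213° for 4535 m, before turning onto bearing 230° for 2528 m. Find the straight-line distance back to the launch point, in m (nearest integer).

Leg 1 (001°, 4050 m): east 4050 sin 1° = 70.68, north 4050 cos 1° = 4049.38
Leg 2 (343°, 1918 m): east 1918 sin 343° = -560.77, north 1918 cos 343° = 1834.19
Leg 3 (213°, 4535 m): east 4535 sin 213° = -2469.94, north 4535 cos 213° = -3803.37
Leg 4 (230°, 2528 m): east 2528 sin 230° = -1936.56, north 2528 cos 230° = -1624.97
Net: -4896.59 east, 455.24 north. Distance = √((-4896.59)² + (455.24)²) = 4917.701 m.

4918 m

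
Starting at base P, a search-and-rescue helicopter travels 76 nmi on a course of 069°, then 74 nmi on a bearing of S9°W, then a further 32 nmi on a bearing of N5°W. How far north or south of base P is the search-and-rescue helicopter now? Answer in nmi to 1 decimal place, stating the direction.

14.0 nmi south

Leg 1 (069°, 76 nmi): east 76 sin 69° = 70.95, north 76 cos 69° = 27.24
Leg 2 (S9°W, 74 nmi): east 74 sin 189° = -11.58, north 74 cos 189° = -73.09
Leg 3 (N5°W, 32 nmi): east 32 sin 355° = -2.79, north 32 cos 355° = 31.88
Net north component: -13.97 nmi.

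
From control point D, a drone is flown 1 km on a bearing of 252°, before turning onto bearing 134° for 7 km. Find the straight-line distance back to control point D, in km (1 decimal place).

Leg 1 (252°, 1 km): east 1 sin 252° = -0.95, north 1 cos 252° = -0.31
Leg 2 (134°, 7 km): east 7 sin 134° = 5.04, north 7 cos 134° = -4.86
Net: 4.08 east, -5.17 north. Distance = √((4.08)² + (-5.17)²) = 6.590 km.

6.6 km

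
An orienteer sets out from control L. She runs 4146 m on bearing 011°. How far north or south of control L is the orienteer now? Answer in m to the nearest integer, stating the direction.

4070 m north

Leg 1 (011°, 4146 m): east 4146 sin 11° = 791.09, north 4146 cos 11° = 4069.83
Net north component: 4069.83 m.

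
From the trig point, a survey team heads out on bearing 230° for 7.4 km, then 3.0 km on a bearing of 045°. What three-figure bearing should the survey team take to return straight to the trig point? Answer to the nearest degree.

Leg 1 (230°, 7.4 km): east 7.4 sin 230° = -5.67, north 7.4 cos 230° = -4.76
Leg 2 (045°, 3.0 km): east 3.0 sin 45° = 2.12, north 3.0 cos 45° = 2.12
Net displacement: -3.55 east, -2.64 north. Direction back to start is (3.55, 2.64): bearing = atan2(3.55, 2.64) mod 360° = 53.39° ≈ 053°.

053°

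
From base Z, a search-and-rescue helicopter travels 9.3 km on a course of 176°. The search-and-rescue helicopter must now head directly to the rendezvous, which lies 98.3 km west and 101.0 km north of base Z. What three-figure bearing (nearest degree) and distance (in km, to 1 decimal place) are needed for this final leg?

318°, 148.2 km

Leg 1 (176°, 9.3 km): east 9.3 sin 176° = 0.65, north 9.3 cos 176° = -9.28
Current position: (0.65, -9.28). Target: (-98.3, 101.0). Remaining: Δeast = -98.95, Δnorth = 110.28.
Bearing = atan2(-98.95, 110.28) mod 360° = 318.10°; distance = √((-98.95)² + (110.28)²) = 148.162 km.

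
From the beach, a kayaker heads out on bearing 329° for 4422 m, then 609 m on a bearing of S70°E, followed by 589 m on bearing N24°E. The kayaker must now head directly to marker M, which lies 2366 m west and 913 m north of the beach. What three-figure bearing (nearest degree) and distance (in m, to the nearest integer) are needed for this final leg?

Leg 1 (329°, 4422 m): east 4422 sin 329° = -2277.50, north 4422 cos 329° = 3790.39
Leg 2 (S70°E, 609 m): east 609 sin 110° = 572.27, north 609 cos 110° = -208.29
Leg 3 (N24°E, 589 m): east 589 sin 24° = 239.57, north 589 cos 24° = 538.08
Current position: (-1465.66, 4120.18). Target: (-2366, 913). Remaining: Δeast = -900.34, Δnorth = -3207.18.
Bearing = atan2(-900.34, -3207.18) mod 360° = 195.68°; distance = √((-900.34)² + (-3207.18)²) = 3331.161 m.

196°, 3331 m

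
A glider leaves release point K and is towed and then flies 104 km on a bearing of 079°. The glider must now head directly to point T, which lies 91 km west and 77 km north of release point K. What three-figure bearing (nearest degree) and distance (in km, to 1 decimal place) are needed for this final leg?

Leg 1 (079°, 104 km): east 104 sin 79° = 102.09, north 104 cos 79° = 19.84
Current position: (102.09, 19.84). Target: (-91, 77). Remaining: Δeast = -193.09, Δnorth = 57.16.
Bearing = atan2(-193.09, 57.16) mod 360° = 286.49°; distance = √((-193.09)² + (57.16)²) = 201.371 km.

286°, 201.4 km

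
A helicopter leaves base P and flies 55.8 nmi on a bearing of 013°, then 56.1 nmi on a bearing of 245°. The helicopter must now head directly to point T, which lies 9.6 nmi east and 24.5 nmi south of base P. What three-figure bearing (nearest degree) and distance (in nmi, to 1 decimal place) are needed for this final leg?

Leg 1 (013°, 55.8 nmi): east 55.8 sin 13° = 12.55, north 55.8 cos 13° = 54.37
Leg 2 (245°, 56.1 nmi): east 56.1 sin 245° = -50.84, north 56.1 cos 245° = -23.71
Current position: (-38.29, 30.66). Target: (9.6, -24.5). Remaining: Δeast = 47.89, Δnorth = -55.16.
Bearing = atan2(47.89, -55.16) mod 360° = 139.03°; distance = √((47.89)² + (-55.16)²) = 73.050 nmi.

139°, 73.1 nmi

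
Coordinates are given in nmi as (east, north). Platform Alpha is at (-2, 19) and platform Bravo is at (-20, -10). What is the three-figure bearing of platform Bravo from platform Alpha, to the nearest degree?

212°

Δeast = -20 − -2 = -18.00; Δnorth = -10 − 19 = -29.00.
Bearing = atan2(Δeast, Δnorth) mod 360° = 211.83° ≈ 212°.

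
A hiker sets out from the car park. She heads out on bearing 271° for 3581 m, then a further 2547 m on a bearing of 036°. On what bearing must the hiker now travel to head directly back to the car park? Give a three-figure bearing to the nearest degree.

136°

Leg 1 (271°, 3581 m): east 3581 sin 271° = -3580.45, north 3581 cos 271° = 62.50
Leg 2 (036°, 2547 m): east 2547 sin 36° = 1497.09, north 2547 cos 36° = 2060.57
Net displacement: -2083.37 east, 2123.06 north. Direction back to start is (2083.37, -2123.06): bearing = atan2(2083.37, -2123.06) mod 360° = 135.54° ≈ 136°.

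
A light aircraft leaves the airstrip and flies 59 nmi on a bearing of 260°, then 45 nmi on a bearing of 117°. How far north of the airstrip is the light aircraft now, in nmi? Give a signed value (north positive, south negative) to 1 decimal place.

Leg 1 (260°, 59 nmi): east 59 sin 260° = -58.10, north 59 cos 260° = -10.25
Leg 2 (117°, 45 nmi): east 45 sin 117° = 40.10, north 45 cos 117° = -20.43
Net north component: -30.67 nmi.

-30.7 nmi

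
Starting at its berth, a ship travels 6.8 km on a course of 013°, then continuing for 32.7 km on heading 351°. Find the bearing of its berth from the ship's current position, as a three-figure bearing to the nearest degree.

175°

Leg 1 (013°, 6.8 km): east 6.8 sin 13° = 1.53, north 6.8 cos 13° = 6.63
Leg 2 (351°, 32.7 km): east 32.7 sin 351° = -5.12, north 32.7 cos 351° = 32.30
Net displacement: -3.59 east, 38.92 north. Direction back to start is (3.59, -38.92): bearing = atan2(3.59, -38.92) mod 360° = 174.74° ≈ 175°.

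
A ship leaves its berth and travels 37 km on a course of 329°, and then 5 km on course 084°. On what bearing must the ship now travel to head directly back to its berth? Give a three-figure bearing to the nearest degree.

156°

Leg 1 (329°, 37 km): east 37 sin 329° = -19.06, north 37 cos 329° = 31.72
Leg 2 (084°, 5 km): east 5 sin 84° = 4.97, north 5 cos 84° = 0.52
Net displacement: -14.08 east, 32.24 north. Direction back to start is (14.08, -32.24): bearing = atan2(14.08, -32.24) mod 360° = 156.40° ≈ 156°.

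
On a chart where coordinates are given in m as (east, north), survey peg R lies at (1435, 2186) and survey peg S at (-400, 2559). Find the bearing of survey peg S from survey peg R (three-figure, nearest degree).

281°

Δeast = -400 − 1435 = -1835.00; Δnorth = 2559 − 2186 = 373.00.
Bearing = atan2(Δeast, Δnorth) mod 360° = 281.49° ≈ 281°.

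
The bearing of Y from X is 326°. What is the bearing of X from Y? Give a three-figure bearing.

146°

Back-bearing = 326° − 180° = 146°.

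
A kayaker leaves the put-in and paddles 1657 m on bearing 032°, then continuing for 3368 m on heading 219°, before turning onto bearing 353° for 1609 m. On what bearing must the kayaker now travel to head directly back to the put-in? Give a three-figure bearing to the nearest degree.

Leg 1 (032°, 1657 m): east 1657 sin 32° = 878.08, north 1657 cos 32° = 1405.22
Leg 2 (219°, 3368 m): east 3368 sin 219° = -2119.55, north 3368 cos 219° = -2617.43
Leg 3 (353°, 1609 m): east 1609 sin 353° = -196.09, north 1609 cos 353° = 1597.01
Net displacement: -1437.56 east, 384.79 north. Direction back to start is (1437.56, -384.79): bearing = atan2(1437.56, -384.79) mod 360° = 104.99° ≈ 105°.

105°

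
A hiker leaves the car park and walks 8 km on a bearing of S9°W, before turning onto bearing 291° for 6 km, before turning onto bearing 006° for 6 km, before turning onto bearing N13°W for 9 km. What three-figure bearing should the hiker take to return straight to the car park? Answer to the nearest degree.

137°

Leg 1 (S9°W, 8 km): east 8 sin 189° = -1.25, north 8 cos 189° = -7.90
Leg 2 (291°, 6 km): east 6 sin 291° = -5.60, north 6 cos 291° = 2.15
Leg 3 (006°, 6 km): east 6 sin 6° = 0.63, north 6 cos 6° = 5.97
Leg 4 (N13°W, 9 km): east 9 sin 347° = -2.02, north 9 cos 347° = 8.77
Net displacement: -8.25 east, 8.99 north. Direction back to start is (8.25, -8.99): bearing = atan2(8.25, -8.99) mod 360° = 137.44° ≈ 137°.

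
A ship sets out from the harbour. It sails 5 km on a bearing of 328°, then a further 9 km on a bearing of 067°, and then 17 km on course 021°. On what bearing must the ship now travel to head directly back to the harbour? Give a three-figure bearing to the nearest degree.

Leg 1 (328°, 5 km): east 5 sin 328° = -2.65, north 5 cos 328° = 4.24
Leg 2 (067°, 9 km): east 9 sin 67° = 8.28, north 9 cos 67° = 3.52
Leg 3 (021°, 17 km): east 17 sin 21° = 6.09, north 17 cos 21° = 15.87
Net displacement: 11.73 east, 23.63 north. Direction back to start is (-11.73, -23.63): bearing = atan2(-11.73, -23.63) mod 360° = 206.40° ≈ 206°.

206°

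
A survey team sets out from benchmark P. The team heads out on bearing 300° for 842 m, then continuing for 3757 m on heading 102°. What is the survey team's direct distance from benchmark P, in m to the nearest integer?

2968 m

Leg 1 (300°, 842 m): east 842 sin 300° = -729.19, north 842 cos 300° = 421.00
Leg 2 (102°, 3757 m): east 3757 sin 102° = 3674.90, north 3757 cos 102° = -781.12
Net: 2945.71 east, -360.12 north. Distance = √((2945.71)² + (-360.12)²) = 2967.639 m.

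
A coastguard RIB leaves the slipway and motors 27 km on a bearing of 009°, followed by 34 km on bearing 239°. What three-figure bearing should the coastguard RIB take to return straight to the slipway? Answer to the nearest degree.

Leg 1 (009°, 27 km): east 27 sin 9° = 4.22, north 27 cos 9° = 26.67
Leg 2 (239°, 34 km): east 34 sin 239° = -29.14, north 34 cos 239° = -17.51
Net displacement: -24.92 east, 9.16 north. Direction back to start is (24.92, -9.16): bearing = atan2(24.92, -9.16) mod 360° = 110.17° ≈ 110°.

110°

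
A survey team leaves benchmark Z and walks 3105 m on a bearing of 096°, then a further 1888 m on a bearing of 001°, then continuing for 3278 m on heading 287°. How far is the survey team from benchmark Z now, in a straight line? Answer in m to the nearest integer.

Leg 1 (096°, 3105 m): east 3105 sin 96° = 3087.99, north 3105 cos 96° = -324.56
Leg 2 (001°, 1888 m): east 1888 sin 1° = 32.95, north 1888 cos 1° = 1887.71
Leg 3 (287°, 3278 m): east 3278 sin 287° = -3134.77, north 3278 cos 287° = 958.39
Net: -13.83 east, 2521.55 north. Distance = √((-13.83)² + (2521.55)²) = 2521.584 m.

2522 m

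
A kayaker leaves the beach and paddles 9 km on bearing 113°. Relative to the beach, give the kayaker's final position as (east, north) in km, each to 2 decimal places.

(8.28, -3.52)

Leg 1 (113°, 9 km): east 9 sin 113° = 8.28, north 9 cos 113° = -3.52
Summing: 8.28 km east, -3.52 km north → (8.28, -3.52).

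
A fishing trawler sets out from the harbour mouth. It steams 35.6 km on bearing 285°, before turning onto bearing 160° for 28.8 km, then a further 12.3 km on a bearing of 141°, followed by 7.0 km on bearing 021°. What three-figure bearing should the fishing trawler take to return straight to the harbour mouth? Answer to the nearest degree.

Leg 1 (285°, 35.6 km): east 35.6 sin 285° = -34.39, north 35.6 cos 285° = 9.21
Leg 2 (160°, 28.8 km): east 28.8 sin 160° = 9.85, north 28.8 cos 160° = -27.06
Leg 3 (141°, 12.3 km): east 12.3 sin 141° = 7.74, north 12.3 cos 141° = -9.56
Leg 4 (021°, 7.0 km): east 7.0 sin 21° = 2.51, north 7.0 cos 21° = 6.54
Net displacement: -14.29 east, -20.87 north. Direction back to start is (14.29, 20.87): bearing = atan2(14.29, 20.87) mod 360° = 34.39° ≈ 034°.

034°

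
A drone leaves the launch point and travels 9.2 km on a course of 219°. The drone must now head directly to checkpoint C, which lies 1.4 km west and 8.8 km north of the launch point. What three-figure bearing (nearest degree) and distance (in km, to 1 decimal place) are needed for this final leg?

Leg 1 (219°, 9.2 km): east 9.2 sin 219° = -5.79, north 9.2 cos 219° = -7.15
Current position: (-5.79, -7.15). Target: (-1.4, 8.8). Remaining: Δeast = 4.39, Δnorth = 15.95.
Bearing = atan2(4.39, 15.95) mod 360° = 15.39°; distance = √((4.39)² + (15.95)²) = 16.543 km.

015°, 16.5 km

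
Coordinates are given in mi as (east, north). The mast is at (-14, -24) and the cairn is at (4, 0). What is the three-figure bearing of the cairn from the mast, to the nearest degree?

Δeast = 4 − -14 = 18.00; Δnorth = 0 − -24 = 24.00.
Bearing = atan2(Δeast, Δnorth) mod 360° = 36.87° ≈ 037°.

037°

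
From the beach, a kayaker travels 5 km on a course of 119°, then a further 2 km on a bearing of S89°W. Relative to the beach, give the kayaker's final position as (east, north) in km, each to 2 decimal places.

Leg 1 (119°, 5 km): east 5 sin 119° = 4.37, north 5 cos 119° = -2.42
Leg 2 (S89°W, 2 km): east 2 sin 269° = -2.00, north 2 cos 269° = -0.03
Summing: 2.37 km east, -2.46 km north → (2.37, -2.46).

(2.37, -2.46)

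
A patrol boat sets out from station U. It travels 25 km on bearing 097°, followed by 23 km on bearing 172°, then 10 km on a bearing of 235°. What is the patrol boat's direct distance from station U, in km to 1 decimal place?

37.3 km

Leg 1 (097°, 25 km): east 25 sin 97° = 24.81, north 25 cos 97° = -3.05
Leg 2 (172°, 23 km): east 23 sin 172° = 3.20, north 23 cos 172° = -22.78
Leg 3 (235°, 10 km): east 10 sin 235° = -8.19, north 10 cos 235° = -5.74
Net: 19.82 east, -31.56 north. Distance = √((19.82)² + (-31.56)²) = 37.268 km.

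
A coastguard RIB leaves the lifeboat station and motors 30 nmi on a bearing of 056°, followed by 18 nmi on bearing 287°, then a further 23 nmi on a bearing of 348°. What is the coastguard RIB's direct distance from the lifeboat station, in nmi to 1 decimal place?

44.6 nmi

Leg 1 (056°, 30 nmi): east 30 sin 56° = 24.87, north 30 cos 56° = 16.78
Leg 2 (287°, 18 nmi): east 18 sin 287° = -17.21, north 18 cos 287° = 5.26
Leg 3 (348°, 23 nmi): east 23 sin 348° = -4.78, north 23 cos 348° = 22.50
Net: 2.88 east, 44.54 north. Distance = √((2.88)² + (44.54)²) = 44.629 nmi.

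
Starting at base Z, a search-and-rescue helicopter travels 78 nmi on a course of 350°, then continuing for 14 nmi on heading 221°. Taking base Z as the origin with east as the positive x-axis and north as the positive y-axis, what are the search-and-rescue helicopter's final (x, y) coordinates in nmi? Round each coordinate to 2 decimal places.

Leg 1 (350°, 78 nmi): east 78 sin 350° = -13.54, north 78 cos 350° = 76.82
Leg 2 (221°, 14 nmi): east 14 sin 221° = -9.18, north 14 cos 221° = -10.57
Summing: -22.73 nmi east, 66.25 nmi north → (-22.73, 66.25).

(-22.73, 66.25)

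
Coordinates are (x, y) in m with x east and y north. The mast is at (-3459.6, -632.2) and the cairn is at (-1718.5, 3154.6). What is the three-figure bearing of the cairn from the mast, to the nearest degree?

Δeast = -1718.5 − -3459.6 = 1741.10; Δnorth = 3154.6 − -632.2 = 3786.80.
Bearing = atan2(Δeast, Δnorth) mod 360° = 24.69° ≈ 025°.

025°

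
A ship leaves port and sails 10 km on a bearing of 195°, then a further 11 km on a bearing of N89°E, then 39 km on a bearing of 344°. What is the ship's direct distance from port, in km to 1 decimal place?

Leg 1 (195°, 10 km): east 10 sin 195° = -2.59, north 10 cos 195° = -9.66
Leg 2 (N89°E, 11 km): east 11 sin 89° = 11.00, north 11 cos 89° = 0.19
Leg 3 (344°, 39 km): east 39 sin 344° = -10.75, north 39 cos 344° = 37.49
Net: -2.34 east, 28.02 north. Distance = √((-2.34)² + (28.02)²) = 28.119 km.

28.1 km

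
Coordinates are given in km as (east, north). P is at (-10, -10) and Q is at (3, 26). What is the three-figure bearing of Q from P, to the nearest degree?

Δeast = 3 − -10 = 13.00; Δnorth = 26 − -10 = 36.00.
Bearing = atan2(Δeast, Δnorth) mod 360° = 19.86° ≈ 020°.

020°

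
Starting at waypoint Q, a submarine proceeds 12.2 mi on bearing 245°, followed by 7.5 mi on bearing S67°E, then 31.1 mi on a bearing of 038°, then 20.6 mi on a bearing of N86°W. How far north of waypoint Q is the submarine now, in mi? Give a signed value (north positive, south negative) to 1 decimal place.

Leg 1 (245°, 12.2 mi): east 12.2 sin 245° = -11.06, north 12.2 cos 245° = -5.16
Leg 2 (S67°E, 7.5 mi): east 7.5 sin 113° = 6.90, north 7.5 cos 113° = -2.93
Leg 3 (038°, 31.1 mi): east 31.1 sin 38° = 19.15, north 31.1 cos 38° = 24.51
Leg 4 (N86°W, 20.6 mi): east 20.6 sin 274° = -20.55, north 20.6 cos 274° = 1.44
Net north component: 17.86 mi.

17.9 mi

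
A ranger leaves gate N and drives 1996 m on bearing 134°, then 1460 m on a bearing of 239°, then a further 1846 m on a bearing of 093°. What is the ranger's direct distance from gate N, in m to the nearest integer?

3018 m

Leg 1 (134°, 1996 m): east 1996 sin 134° = 1435.80, north 1996 cos 134° = -1386.54
Leg 2 (239°, 1460 m): east 1460 sin 239° = -1251.46, north 1460 cos 239° = -751.96
Leg 3 (093°, 1846 m): east 1846 sin 93° = 1843.47, north 1846 cos 93° = -96.61
Net: 2027.81 east, -2235.11 north. Distance = √((2027.81)² + (-2235.11)²) = 3017.897 m.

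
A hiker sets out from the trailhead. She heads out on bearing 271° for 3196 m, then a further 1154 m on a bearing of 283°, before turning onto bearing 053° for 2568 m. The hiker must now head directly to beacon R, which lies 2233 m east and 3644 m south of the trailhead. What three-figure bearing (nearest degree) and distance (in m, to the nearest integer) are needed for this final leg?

141°, 7111 m

Leg 1 (271°, 3196 m): east 3196 sin 271° = -3195.51, north 3196 cos 271° = 55.78
Leg 2 (283°, 1154 m): east 1154 sin 283° = -1124.42, north 1154 cos 283° = 259.59
Leg 3 (053°, 2568 m): east 2568 sin 53° = 2050.90, north 2568 cos 53° = 1545.46
Current position: (-2269.04, 1860.83). Target: (2233, -3644). Remaining: Δeast = 4502.04, Δnorth = -5504.83.
Bearing = atan2(4502.04, -5504.83) mod 360° = 140.72°; distance = √((4502.04)² + (-5504.83)²) = 7111.367 m.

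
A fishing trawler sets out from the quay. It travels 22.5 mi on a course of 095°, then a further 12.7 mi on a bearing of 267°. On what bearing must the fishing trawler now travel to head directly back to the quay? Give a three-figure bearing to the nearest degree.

Leg 1 (095°, 22.5 mi): east 22.5 sin 95° = 22.41, north 22.5 cos 95° = -1.96
Leg 2 (267°, 12.7 mi): east 12.7 sin 267° = -12.68, north 12.7 cos 267° = -0.66
Net displacement: 9.73 east, -2.63 north. Direction back to start is (-9.73, 2.63): bearing = atan2(-9.73, 2.63) mod 360° = 285.10° ≈ 285°.

285°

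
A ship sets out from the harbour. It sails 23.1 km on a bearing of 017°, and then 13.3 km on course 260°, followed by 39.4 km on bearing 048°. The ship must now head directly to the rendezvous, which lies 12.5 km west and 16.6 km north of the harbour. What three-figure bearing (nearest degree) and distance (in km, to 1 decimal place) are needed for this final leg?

230°, 46.1 km

Leg 1 (017°, 23.1 km): east 23.1 sin 17° = 6.75, north 23.1 cos 17° = 22.09
Leg 2 (260°, 13.3 km): east 13.3 sin 260° = -13.10, north 13.3 cos 260° = -2.31
Leg 3 (048°, 39.4 km): east 39.4 sin 48° = 29.28, north 39.4 cos 48° = 26.36
Current position: (22.94, 46.14). Target: (-12.5, 16.6). Remaining: Δeast = -35.44, Δnorth = -29.54.
Bearing = atan2(-35.44, -29.54) mod 360° = 230.18°; distance = √((-35.44)² + (-29.54)²) = 46.137 km.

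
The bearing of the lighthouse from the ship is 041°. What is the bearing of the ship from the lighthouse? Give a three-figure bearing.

Back-bearing = 041° + 180° = 221°.

221°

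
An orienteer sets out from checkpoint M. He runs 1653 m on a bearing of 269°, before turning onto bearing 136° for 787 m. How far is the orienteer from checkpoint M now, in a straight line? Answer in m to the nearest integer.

Leg 1 (269°, 1653 m): east 1653 sin 269° = -1652.75, north 1653 cos 269° = -28.85
Leg 2 (136°, 787 m): east 787 sin 136° = 546.70, north 787 cos 136° = -566.12
Net: -1106.05 east, -594.97 north. Distance = √((-1106.05)² + (-594.97)²) = 1255.922 m.

1256 m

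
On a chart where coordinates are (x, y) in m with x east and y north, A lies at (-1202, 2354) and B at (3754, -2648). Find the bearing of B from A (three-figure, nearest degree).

Δeast = 3754 − -1202 = 4956.00; Δnorth = -2648 − 2354 = -5002.00.
Bearing = atan2(Δeast, Δnorth) mod 360° = 135.26° ≈ 135°.

135°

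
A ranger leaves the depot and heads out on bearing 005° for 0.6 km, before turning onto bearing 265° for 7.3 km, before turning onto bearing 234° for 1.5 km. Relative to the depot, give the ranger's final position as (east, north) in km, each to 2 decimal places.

Leg 1 (005°, 0.6 km): east 0.6 sin 5° = 0.05, north 0.6 cos 5° = 0.60
Leg 2 (265°, 7.3 km): east 7.3 sin 265° = -7.27, north 7.3 cos 265° = -0.64
Leg 3 (234°, 1.5 km): east 1.5 sin 234° = -1.21, north 1.5 cos 234° = -0.88
Summing: -8.43 km east, -0.92 km north → (-8.43, -0.92).

(-8.43, -0.92)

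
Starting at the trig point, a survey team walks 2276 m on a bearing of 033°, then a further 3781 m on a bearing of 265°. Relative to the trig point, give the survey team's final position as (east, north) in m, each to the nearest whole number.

(-2527, 1579)

Leg 1 (033°, 2276 m): east 2276 sin 33° = 1239.60, north 2276 cos 33° = 1908.81
Leg 2 (265°, 3781 m): east 3781 sin 265° = -3766.61, north 3781 cos 265° = -329.54
Summing: -2527.01 m east, 1579.28 m north → (-2527, 1579).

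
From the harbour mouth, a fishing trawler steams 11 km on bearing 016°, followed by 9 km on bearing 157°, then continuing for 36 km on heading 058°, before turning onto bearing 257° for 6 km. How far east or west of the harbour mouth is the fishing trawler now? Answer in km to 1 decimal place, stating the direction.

Leg 1 (016°, 11 km): east 11 sin 16° = 3.03, north 11 cos 16° = 10.57
Leg 2 (157°, 9 km): east 9 sin 157° = 3.52, north 9 cos 157° = -8.28
Leg 3 (058°, 36 km): east 36 sin 58° = 30.53, north 36 cos 58° = 19.08
Leg 4 (257°, 6 km): east 6 sin 257° = -5.85, north 6 cos 257° = -1.35
Net east component: 31.23 km.

31.2 km east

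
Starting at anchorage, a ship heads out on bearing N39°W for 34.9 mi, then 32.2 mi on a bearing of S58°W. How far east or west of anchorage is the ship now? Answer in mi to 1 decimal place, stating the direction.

Leg 1 (N39°W, 34.9 mi): east 34.9 sin 321° = -21.96, north 34.9 cos 321° = 27.12
Leg 2 (S58°W, 32.2 mi): east 32.2 sin 238° = -27.31, north 32.2 cos 238° = -17.06
Net east component: -49.27 mi.

49.3 mi west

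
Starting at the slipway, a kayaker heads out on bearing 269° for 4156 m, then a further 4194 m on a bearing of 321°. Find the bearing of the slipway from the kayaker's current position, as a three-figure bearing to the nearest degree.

115°

Leg 1 (269°, 4156 m): east 4156 sin 269° = -4155.37, north 4156 cos 269° = -72.53
Leg 2 (321°, 4194 m): east 4194 sin 321° = -2639.37, north 4194 cos 321° = 3259.35
Net displacement: -6794.74 east, 3186.82 north. Direction back to start is (6794.74, -3186.82): bearing = atan2(6794.74, -3186.82) mod 360° = 115.13° ≈ 115°.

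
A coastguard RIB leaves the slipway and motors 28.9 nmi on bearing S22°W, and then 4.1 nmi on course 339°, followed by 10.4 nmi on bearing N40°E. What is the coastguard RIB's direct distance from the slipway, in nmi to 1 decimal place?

Leg 1 (S22°W, 28.9 nmi): east 28.9 sin 202° = -10.83, north 28.9 cos 202° = -26.80
Leg 2 (339°, 4.1 nmi): east 4.1 sin 339° = -1.47, north 4.1 cos 339° = 3.83
Leg 3 (N40°E, 10.4 nmi): east 10.4 sin 40° = 6.68, north 10.4 cos 40° = 7.97
Net: -5.61 east, -15.00 north. Distance = √((-5.61)² + (-15.00)²) = 16.016 nmi.

16.0 nmi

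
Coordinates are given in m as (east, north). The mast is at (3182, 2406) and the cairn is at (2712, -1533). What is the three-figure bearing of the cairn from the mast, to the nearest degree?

187°

Δeast = 2712 − 3182 = -470.00; Δnorth = -1533 − 2406 = -3939.00.
Bearing = atan2(Δeast, Δnorth) mod 360° = 186.80° ≈ 187°.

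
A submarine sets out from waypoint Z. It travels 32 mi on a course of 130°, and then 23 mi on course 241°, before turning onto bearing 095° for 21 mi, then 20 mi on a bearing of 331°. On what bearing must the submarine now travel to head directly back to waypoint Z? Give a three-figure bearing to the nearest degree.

316°

Leg 1 (130°, 32 mi): east 32 sin 130° = 24.51, north 32 cos 130° = -20.57
Leg 2 (241°, 23 mi): east 23 sin 241° = -20.12, north 23 cos 241° = -11.15
Leg 3 (095°, 21 mi): east 21 sin 95° = 20.92, north 21 cos 95° = -1.83
Leg 4 (331°, 20 mi): east 20 sin 331° = -9.70, north 20 cos 331° = 17.49
Net displacement: 15.62 east, -16.06 north. Direction back to start is (-15.62, 16.06): bearing = atan2(-15.62, 16.06) mod 360° = 315.79° ≈ 316°.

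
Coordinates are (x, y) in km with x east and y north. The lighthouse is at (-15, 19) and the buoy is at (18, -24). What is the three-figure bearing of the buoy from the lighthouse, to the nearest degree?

142°

Δeast = 18 − -15 = 33.00; Δnorth = -24 − 19 = -43.00.
Bearing = atan2(Δeast, Δnorth) mod 360° = 142.50° ≈ 142°.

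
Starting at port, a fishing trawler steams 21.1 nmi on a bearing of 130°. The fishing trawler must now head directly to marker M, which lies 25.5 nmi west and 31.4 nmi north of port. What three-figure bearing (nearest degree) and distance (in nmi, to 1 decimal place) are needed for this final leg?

317°, 61.3 nmi

Leg 1 (130°, 21.1 nmi): east 21.1 sin 130° = 16.16, north 21.1 cos 130° = -13.56
Current position: (16.16, -13.56). Target: (-25.5, 31.4). Remaining: Δeast = -41.66, Δnorth = 44.96.
Bearing = atan2(-41.66, 44.96) mod 360° = 317.18°; distance = √((-41.66)² + (44.96)²) = 61.298 nmi.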